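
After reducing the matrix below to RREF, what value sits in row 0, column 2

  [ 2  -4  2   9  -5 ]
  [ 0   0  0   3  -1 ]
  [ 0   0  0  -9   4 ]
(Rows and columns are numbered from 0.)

Multiply R1 by 1/2.
  [ 1  -2  1  9/2  -5/2 ]
  [ 0   0  0    3    -1 ]
  [ 0   0  0   -9     4 ]
Multiply R2 by 1/3.
  [ 1  -2  1  9/2  -5/2 ]
  [ 0   0  0    1  -1/3 ]
  [ 0   0  0   -9     4 ]
Add 9 times R2 to R3.
  [ 1  -2  1  9/2  -5/2 ]
  [ 0   0  0    1  -1/3 ]
  [ 0   0  0    0     1 ]
Add 1/3 times R3 to R2.
  [ 1  -2  1  9/2  -5/2 ]
  [ 0   0  0    1     0 ]
  [ 0   0  0    0     1 ]
Add 5/2 times R3 to R1.
  [ 1  -2  1  9/2  0 ]
  [ 0   0  0    1  0 ]
  [ 0   0  0    0  1 ]
Subtract 9/2 times R2 from R1.
  [ 1  -2  1  0  0 ]
  [ 0   0  0  1  0 ]
  [ 0   0  0  0  1 ]

1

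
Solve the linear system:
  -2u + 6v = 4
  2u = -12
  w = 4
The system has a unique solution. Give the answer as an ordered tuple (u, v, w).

Form the augmented matrix and row-reduce:
  [ -2  6  0  |    4 ]
  [  2  0  0  |  -12 ]
  [  0  0  1  |    4 ]
R1 ← -1/2·R1
  [ 1  -3  0  |   -2 ]
  [ 2   0  0  |  -12 ]
  [ 0   0  1  |    4 ]
R2 ← R2 − 2·R1
  [ 1  -3  0  |  -2 ]
  [ 0   6  0  |  -8 ]
  [ 0   0  1  |   4 ]
R2 ← 1/6·R2
  [ 1  -3  0  |    -2 ]
  [ 0   1  0  |  -4/3 ]
  [ 0   0  1  |     4 ]
R1 ← R1 + 3·R2
  [ 1  0  0  |    -6 ]
  [ 0  1  0  |  -4/3 ]
  [ 0  0  1  |     4 ]
Reading off the last column: u = -6, v = -4/3, w = 4.

(-6, -4/3, 4)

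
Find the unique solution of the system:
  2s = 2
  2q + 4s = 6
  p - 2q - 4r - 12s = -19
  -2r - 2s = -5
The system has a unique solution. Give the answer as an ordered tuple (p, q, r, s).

Form the augmented matrix and row-reduce:
  [ 0   0   0    2  |    2 ]
  [ 0   2   0    4  |    6 ]
  [ 1  -2  -4  -12  |  -19 ]
  [ 0   0  -2   -2  |   -5 ]
r1 <-> r3
r2 ← 1/2·r2
r3 <-> r4
r3 ← -1/2·r3
r4 ← 1/2·r4
r3 ← r3 − r4
r2 ← r2 − 2·r4
r1 ← r1 + 12·r4
r1 ← r1 + 4·r3
r1 ← r1 + 2·r2
Reading off the last column: p = 1, q = 1, r = 3/2, s = 1.

(1, 1, 3/2, 1)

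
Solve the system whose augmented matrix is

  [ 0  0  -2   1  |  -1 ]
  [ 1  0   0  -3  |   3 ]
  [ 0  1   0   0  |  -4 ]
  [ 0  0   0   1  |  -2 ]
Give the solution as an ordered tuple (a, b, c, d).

Swap ρ1 and ρ2.
  [ 1  0   0  -3  |   3 ]
  [ 0  0  -2   1  |  -1 ]
  [ 0  1   0   0  |  -4 ]
  [ 0  0   0   1  |  -2 ]
Swap ρ2 and ρ3.
  [ 1  0   0  -3  |   3 ]
  [ 0  1   0   0  |  -4 ]
  [ 0  0  -2   1  |  -1 ]
  [ 0  0   0   1  |  -2 ]
Multiply ρ3 by -1/2.
  [ 1  0  0    -3  |    3 ]
  [ 0  1  0     0  |   -4 ]
  [ 0  0  1  -1/2  |  1/2 ]
  [ 0  0  0     1  |   -2 ]
Add 1/2 times ρ4 to ρ3.
  [ 1  0  0  -3  |     3 ]
  [ 0  1  0   0  |    -4 ]
  [ 0  0  1   0  |  -1/2 ]
  [ 0  0  0   1  |    -2 ]
Add 3 times ρ4 to ρ1.
  [ 1  0  0  0  |    -3 ]
  [ 0  1  0  0  |    -4 ]
  [ 0  0  1  0  |  -1/2 ]
  [ 0  0  0  1  |    -2 ]
Reading off the last column: a = -3, b = -4, c = -1/2, d = -2.

(-3, -4, -1/2, -2)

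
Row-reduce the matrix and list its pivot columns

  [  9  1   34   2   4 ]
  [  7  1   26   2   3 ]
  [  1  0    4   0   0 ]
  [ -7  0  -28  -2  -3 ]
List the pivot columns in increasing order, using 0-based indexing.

0, 1, 3, 4

ρ1 ← 1/9·ρ1
  [  1  1/9  34/9  2/9  4/9 ]
  [  7    1    26    2    3 ]
  [  1    0     4    0    0 ]
  [ -7    0   -28   -2   -3 ]
ρ2 ← ρ2 − 7·ρ1
  [  1  1/9  34/9  2/9   4/9 ]
  [  0  2/9  -4/9  4/9  -1/9 ]
  [  1    0     4    0     0 ]
  [ -7    0   -28   -2    -3 ]
ρ3 ← ρ3 − ρ1
  [  1   1/9  34/9   2/9   4/9 ]
  [  0   2/9  -4/9   4/9  -1/9 ]
  [  0  -1/9   2/9  -2/9  -4/9 ]
  [ -7     0   -28    -2    -3 ]
ρ4 ← ρ4 + 7·ρ1
  [ 1   1/9   34/9   2/9   4/9 ]
  [ 0   2/9   -4/9   4/9  -1/9 ]
  [ 0  -1/9    2/9  -2/9  -4/9 ]
  [ 0   7/9  -14/9  -4/9   1/9 ]
ρ2 ← 9/2·ρ2
  [ 1   1/9   34/9   2/9   4/9 ]
  [ 0     1     -2     2  -1/2 ]
  [ 0  -1/9    2/9  -2/9  -4/9 ]
  [ 0   7/9  -14/9  -4/9   1/9 ]
ρ3 ← ρ3 + 1/9·ρ2
  [ 1  1/9   34/9   2/9   4/9 ]
  [ 0    1     -2     2  -1/2 ]
  [ 0    0      0     0  -1/2 ]
  [ 0  7/9  -14/9  -4/9   1/9 ]
ρ4 ← ρ4 − 7/9·ρ2
  [ 1  1/9  34/9  2/9   4/9 ]
  [ 0    1    -2    2  -1/2 ]
  [ 0    0     0    0  -1/2 ]
  [ 0    0     0   -2   1/2 ]
ρ3 <=> ρ4
  [ 1  1/9  34/9  2/9   4/9 ]
  [ 0    1    -2    2  -1/2 ]
  [ 0    0     0   -2   1/2 ]
  [ 0    0     0    0  -1/2 ]
ρ3 ← -1/2·ρ3
  [ 1  1/9  34/9  2/9   4/9 ]
  [ 0    1    -2    2  -1/2 ]
  [ 0    0     0    1  -1/4 ]
  [ 0    0     0    0  -1/2 ]
ρ4 ← -2·ρ4
  [ 1  1/9  34/9  2/9   4/9 ]
  [ 0    1    -2    2  -1/2 ]
  [ 0    0     0    1  -1/4 ]
  [ 0    0     0    0     1 ]
ρ3 ← ρ3 + 1/4·ρ4
  [ 1  1/9  34/9  2/9   4/9 ]
  [ 0    1    -2    2  -1/2 ]
  [ 0    0     0    1     0 ]
  [ 0    0     0    0     1 ]
ρ2 ← ρ2 + 1/2·ρ4
  [ 1  1/9  34/9  2/9  4/9 ]
  [ 0    1    -2    2    0 ]
  [ 0    0     0    1    0 ]
  [ 0    0     0    0    1 ]
ρ1 ← ρ1 − 4/9·ρ4
  [ 1  1/9  34/9  2/9  0 ]
  [ 0    1    -2    2  0 ]
  [ 0    0     0    1  0 ]
  [ 0    0     0    0  1 ]
ρ2 ← ρ2 − 2·ρ3
  [ 1  1/9  34/9  2/9  0 ]
  [ 0    1    -2    0  0 ]
  [ 0    0     0    1  0 ]
  [ 0    0     0    0  1 ]
ρ1 ← ρ1 − 2/9·ρ3
  [ 1  1/9  34/9  0  0 ]
  [ 0    1    -2  0  0 ]
  [ 0    0     0  1  0 ]
  [ 0    0     0  0  1 ]
ρ1 ← ρ1 − 1/9·ρ2
  [ 1  0   4  0  0 ]
  [ 0  1  -2  0  0 ]
  [ 0  0   0  1  0 ]
  [ 0  0   0  0  1 ]
Pivot columns are the columns containing a leading 1.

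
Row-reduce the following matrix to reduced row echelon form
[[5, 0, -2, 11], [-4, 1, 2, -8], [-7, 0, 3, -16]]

[[1, 0, 0, 1], [0, 1, 0, 2], [0, 0, 1, -3]]

R1 ← 1/5·R1
R2 ← R2 + 4·R1
R3 ← R3 + 7·R1
R3 ← 5·R3
R2 ← R2 − 2/5·R3
R1 ← R1 + 2/5·R3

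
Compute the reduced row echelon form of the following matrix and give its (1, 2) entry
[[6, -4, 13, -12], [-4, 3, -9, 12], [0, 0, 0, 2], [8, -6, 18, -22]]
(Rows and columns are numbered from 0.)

-1

R1 → 1/6·R1
  [  1  -2/3  13/6   -2 ]
  [ -4     3    -9   12 ]
  [  0     0     0    2 ]
  [  8    -6    18  -22 ]
R2 → R2 + 4·R1
  [ 1  -2/3  13/6   -2 ]
  [ 0   1/3  -1/3    4 ]
  [ 0     0     0    2 ]
  [ 8    -6    18  -22 ]
R4 → R4 − 8·R1
  [ 1  -2/3  13/6  -2 ]
  [ 0   1/3  -1/3   4 ]
  [ 0     0     0   2 ]
  [ 0  -2/3   2/3  -6 ]
R2 → 3·R2
  [ 1  -2/3  13/6  -2 ]
  [ 0     1    -1  12 ]
  [ 0     0     0   2 ]
  [ 0  -2/3   2/3  -6 ]
R4 → R4 + 2/3·R2
  [ 1  -2/3  13/6  -2 ]
  [ 0     1    -1  12 ]
  [ 0     0     0   2 ]
  [ 0     0     0   2 ]
R3 → 1/2·R3
  [ 1  -2/3  13/6  -2 ]
  [ 0     1    -1  12 ]
  [ 0     0     0   1 ]
  [ 0     0     0   2 ]
R4 → R4 − 2·R3
  [ 1  -2/3  13/6  -2 ]
  [ 0     1    -1  12 ]
  [ 0     0     0   1 ]
  [ 0     0     0   0 ]
R2 → R2 − 12·R3
  [ 1  -2/3  13/6  -2 ]
  [ 0     1    -1   0 ]
  [ 0     0     0   1 ]
  [ 0     0     0   0 ]
R1 → R1 + 2·R3
  [ 1  -2/3  13/6  0 ]
  [ 0     1    -1  0 ]
  [ 0     0     0  1 ]
  [ 0     0     0  0 ]
R1 → R1 + 2/3·R2
  [ 1  0  3/2  0 ]
  [ 0  1   -1  0 ]
  [ 0  0    0  1 ]
  [ 0  0    0  0 ]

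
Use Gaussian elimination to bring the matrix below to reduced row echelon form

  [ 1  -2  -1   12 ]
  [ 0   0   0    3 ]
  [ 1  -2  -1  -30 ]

ρ3 → ρ3 − ρ1
  [ 1  -2  -1   12 ]
  [ 0   0   0    3 ]
  [ 0   0   0  -42 ]
ρ2 → 1/3·ρ2
  [ 1  -2  -1   12 ]
  [ 0   0   0    1 ]
  [ 0   0   0  -42 ]
ρ3 → ρ3 + 42·ρ2
  [ 1  -2  -1  12 ]
  [ 0   0   0   1 ]
  [ 0   0   0   0 ]
ρ1 → ρ1 − 12·ρ2
  [ 1  -2  -1  0 ]
  [ 0   0   0  1 ]
  [ 0   0   0  0 ]

[[1, -2, -1, 0], [0, 0, 0, 1], [0, 0, 0, 0]]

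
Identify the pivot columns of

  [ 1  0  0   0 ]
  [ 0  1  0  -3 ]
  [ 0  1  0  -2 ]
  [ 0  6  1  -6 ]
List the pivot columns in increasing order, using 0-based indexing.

R3 := R3 − R2
  [ 1  0  0   0 ]
  [ 0  1  0  -3 ]
  [ 0  0  0   1 ]
  [ 0  6  1  -6 ]
R4 := R4 − 6·R2
  [ 1  0  0   0 ]
  [ 0  1  0  -3 ]
  [ 0  0  0   1 ]
  [ 0  0  1  12 ]
R3 <-> R4
  [ 1  0  0   0 ]
  [ 0  1  0  -3 ]
  [ 0  0  1  12 ]
  [ 0  0  0   1 ]
R3 := R3 − 12·R4
  [ 1  0  0   0 ]
  [ 0  1  0  -3 ]
  [ 0  0  1   0 ]
  [ 0  0  0   1 ]
R2 := R2 + 3·R4
  [ 1  0  0  0 ]
  [ 0  1  0  0 ]
  [ 0  0  1  0 ]
  [ 0  0  0  1 ]
Pivot columns are the columns containing a leading 1.

0, 1, 2, 3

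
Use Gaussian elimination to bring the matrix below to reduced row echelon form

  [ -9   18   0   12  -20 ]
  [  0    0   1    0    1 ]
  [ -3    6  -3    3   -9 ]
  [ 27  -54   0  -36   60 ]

[[1, -2, 0, 0, 4/3], [0, 0, 1, 0, 1], [0, 0, 0, 1, -2/3], [0, 0, 0, 0, 0]]

Multiply R1 by -1/9.
  [  1   -2   0  -4/3  20/9 ]
  [  0    0   1     0     1 ]
  [ -3    6  -3     3    -9 ]
  [ 27  -54   0   -36    60 ]
Add 3 times R1 to R3.
  [  1   -2   0  -4/3  20/9 ]
  [  0    0   1     0     1 ]
  [  0    0  -3    -1  -7/3 ]
  [ 27  -54   0   -36    60 ]
Subtract 27 times R1 from R4.
  [ 1  -2   0  -4/3  20/9 ]
  [ 0   0   1     0     1 ]
  [ 0   0  -3    -1  -7/3 ]
  [ 0   0   0     0     0 ]
Add 3 times R2 to R3.
  [ 1  -2  0  -4/3  20/9 ]
  [ 0   0  1     0     1 ]
  [ 0   0  0    -1   2/3 ]
  [ 0   0  0     0     0 ]
Multiply R3 by -1.
  [ 1  -2  0  -4/3  20/9 ]
  [ 0   0  1     0     1 ]
  [ 0   0  0     1  -2/3 ]
  [ 0   0  0     0     0 ]
Add 4/3 times R3 to R1.
  [ 1  -2  0  0   4/3 ]
  [ 0   0  1  0     1 ]
  [ 0   0  0  1  -2/3 ]
  [ 0   0  0  0     0 ]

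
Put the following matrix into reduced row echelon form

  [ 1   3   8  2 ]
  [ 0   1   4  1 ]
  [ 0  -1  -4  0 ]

R3 ← R3 + R2
  [ 1  3  8  2 ]
  [ 0  1  4  1 ]
  [ 0  0  0  1 ]
R2 ← R2 − R3
  [ 1  3  8  2 ]
  [ 0  1  4  0 ]
  [ 0  0  0  1 ]
R1 ← R1 − 2·R3
  [ 1  3  8  0 ]
  [ 0  1  4  0 ]
  [ 0  0  0  1 ]
R1 ← R1 − 3·R2
  [ 1  0  -4  0 ]
  [ 0  1   4  0 ]
  [ 0  0   0  1 ]

[[1, 0, -4, 0], [0, 1, 4, 0], [0, 0, 0, 1]]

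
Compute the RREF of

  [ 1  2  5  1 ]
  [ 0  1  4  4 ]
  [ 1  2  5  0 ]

[[1, 0, -3, 0], [0, 1, 4, 0], [0, 0, 0, 1]]

ρ3 := ρ3 − ρ1
  [ 1  2  5   1 ]
  [ 0  1  4   4 ]
  [ 0  0  0  -1 ]
ρ3 := -1·ρ3
  [ 1  2  5  1 ]
  [ 0  1  4  4 ]
  [ 0  0  0  1 ]
ρ2 := ρ2 − 4·ρ3
  [ 1  2  5  1 ]
  [ 0  1  4  0 ]
  [ 0  0  0  1 ]
ρ1 := ρ1 − ρ3
  [ 1  2  5  0 ]
  [ 0  1  4  0 ]
  [ 0  0  0  1 ]
ρ1 := ρ1 − 2·ρ2
  [ 1  0  -3  0 ]
  [ 0  1   4  0 ]
  [ 0  0   0  1 ]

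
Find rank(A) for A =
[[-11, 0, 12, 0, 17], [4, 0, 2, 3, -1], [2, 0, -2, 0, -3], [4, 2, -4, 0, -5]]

rank = 4

R1 -> -1/11·R1
  [ 1  0  -12/11  0  -17/11 ]
  [ 4  0       2  3      -1 ]
  [ 2  0      -2  0      -3 ]
  [ 4  2      -4  0      -5 ]
R2 -> R2 − 4·R1
  [ 1  0  -12/11  0  -17/11 ]
  [ 0  0   70/11  3   57/11 ]
  [ 2  0      -2  0      -3 ]
  [ 4  2      -4  0      -5 ]
R3 -> R3 − 2·R1
  [ 1  0  -12/11  0  -17/11 ]
  [ 0  0   70/11  3   57/11 ]
  [ 0  0    2/11  0    1/11 ]
  [ 4  2      -4  0      -5 ]
R4 -> R4 − 4·R1
  [ 1  0  -12/11  0  -17/11 ]
  [ 0  0   70/11  3   57/11 ]
  [ 0  0    2/11  0    1/11 ]
  [ 0  2    4/11  0   13/11 ]
R2 <-> R4
  [ 1  0  -12/11  0  -17/11 ]
  [ 0  2    4/11  0   13/11 ]
  [ 0  0    2/11  0    1/11 ]
  [ 0  0   70/11  3   57/11 ]
R2 -> 1/2·R2
  [ 1  0  -12/11  0  -17/11 ]
  [ 0  1    2/11  0   13/22 ]
  [ 0  0    2/11  0    1/11 ]
  [ 0  0   70/11  3   57/11 ]
R3 -> 11/2·R3
  [ 1  0  -12/11  0  -17/11 ]
  [ 0  1    2/11  0   13/22 ]
  [ 0  0       1  0     1/2 ]
  [ 0  0   70/11  3   57/11 ]
R4 -> R4 − 70/11·R3
  [ 1  0  -12/11  0  -17/11 ]
  [ 0  1    2/11  0   13/22 ]
  [ 0  0       1  0     1/2 ]
  [ 0  0       0  3       2 ]
R4 -> 1/3·R4
  [ 1  0  -12/11  0  -17/11 ]
  [ 0  1    2/11  0   13/22 ]
  [ 0  0       1  0     1/2 ]
  [ 0  0       0  1     2/3 ]
R2 -> R2 − 2/11·R3
  [ 1  0  -12/11  0  -17/11 ]
  [ 0  1       0  0     1/2 ]
  [ 0  0       1  0     1/2 ]
  [ 0  0       0  1     2/3 ]
R1 -> R1 + 12/11·R3
  [ 1  0  0  0   -1 ]
  [ 0  1  0  0  1/2 ]
  [ 0  0  1  0  1/2 ]
  [ 0  0  0  1  2/3 ]
The reduced form has 4 nonzero rows.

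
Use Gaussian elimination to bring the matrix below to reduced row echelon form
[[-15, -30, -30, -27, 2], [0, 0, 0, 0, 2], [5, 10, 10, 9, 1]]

[[1, 2, 2, 9/5, 0], [0, 0, 0, 0, 1], [0, 0, 0, 0, 0]]

R1 → -1/15·R1
  [ 1   2   2  9/5  -2/15 ]
  [ 0   0   0    0      2 ]
  [ 5  10  10    9      1 ]
R3 → R3 − 5·R1
  [ 1  2  2  9/5  -2/15 ]
  [ 0  0  0    0      2 ]
  [ 0  0  0    0    5/3 ]
R2 → 1/2·R2
  [ 1  2  2  9/5  -2/15 ]
  [ 0  0  0    0      1 ]
  [ 0  0  0    0    5/3 ]
R3 → R3 − 5/3·R2
  [ 1  2  2  9/5  -2/15 ]
  [ 0  0  0    0      1 ]
  [ 0  0  0    0      0 ]
R1 → R1 + 2/15·R2
  [ 1  2  2  9/5  0 ]
  [ 0  0  0    0  1 ]
  [ 0  0  0    0  0 ]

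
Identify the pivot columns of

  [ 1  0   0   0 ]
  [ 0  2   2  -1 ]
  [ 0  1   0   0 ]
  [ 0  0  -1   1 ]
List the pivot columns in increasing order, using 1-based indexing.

1, 2, 3, 4

Multiply R2 by 1/2.
  [ 1  0   0     0 ]
  [ 0  1   1  -1/2 ]
  [ 0  1   0     0 ]
  [ 0  0  -1     1 ]
Subtract R2 from R3.
  [ 1  0   0     0 ]
  [ 0  1   1  -1/2 ]
  [ 0  0  -1   1/2 ]
  [ 0  0  -1     1 ]
Multiply R3 by -1.
  [ 1  0   0     0 ]
  [ 0  1   1  -1/2 ]
  [ 0  0   1  -1/2 ]
  [ 0  0  -1     1 ]
Add R3 to R4.
  [ 1  0  0     0 ]
  [ 0  1  1  -1/2 ]
  [ 0  0  1  -1/2 ]
  [ 0  0  0   1/2 ]
Multiply R4 by 2.
  [ 1  0  0     0 ]
  [ 0  1  1  -1/2 ]
  [ 0  0  1  -1/2 ]
  [ 0  0  0     1 ]
Add 1/2 times R4 to R3.
  [ 1  0  0     0 ]
  [ 0  1  1  -1/2 ]
  [ 0  0  1     0 ]
  [ 0  0  0     1 ]
Add 1/2 times R4 to R2.
  [ 1  0  0  0 ]
  [ 0  1  1  0 ]
  [ 0  0  1  0 ]
  [ 0  0  0  1 ]
Subtract R3 from R2.
  [ 1  0  0  0 ]
  [ 0  1  0  0 ]
  [ 0  0  1  0 ]
  [ 0  0  0  1 ]
Pivot columns are the columns containing a leading 1.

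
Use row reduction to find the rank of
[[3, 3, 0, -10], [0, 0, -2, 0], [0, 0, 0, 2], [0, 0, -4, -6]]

rank = 3

R1 → 1/3·R1
  [ 1  1   0  -10/3 ]
  [ 0  0  -2      0 ]
  [ 0  0   0      2 ]
  [ 0  0  -4     -6 ]
R2 → -1/2·R2
  [ 1  1   0  -10/3 ]
  [ 0  0   1      0 ]
  [ 0  0   0      2 ]
  [ 0  0  -4     -6 ]
R4 → R4 + 4·R2
  [ 1  1  0  -10/3 ]
  [ 0  0  1      0 ]
  [ 0  0  0      2 ]
  [ 0  0  0     -6 ]
R3 → 1/2·R3
  [ 1  1  0  -10/3 ]
  [ 0  0  1      0 ]
  [ 0  0  0      1 ]
  [ 0  0  0     -6 ]
R4 → R4 + 6·R3
  [ 1  1  0  -10/3 ]
  [ 0  0  1      0 ]
  [ 0  0  0      1 ]
  [ 0  0  0      0 ]
R1 → R1 + 10/3·R3
  [ 1  1  0  0 ]
  [ 0  0  1  0 ]
  [ 0  0  0  1 ]
  [ 0  0  0  0 ]
The reduced form has 3 nonzero rows.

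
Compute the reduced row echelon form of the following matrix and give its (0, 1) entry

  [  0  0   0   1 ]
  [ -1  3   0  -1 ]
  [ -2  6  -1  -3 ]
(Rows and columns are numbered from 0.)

r1 ↔ r2
  [ -1  3   0  -1 ]
  [  0  0   0   1 ]
  [ -2  6  -1  -3 ]
r1 -> -1·r1
  [  1  -3   0   1 ]
  [  0   0   0   1 ]
  [ -2   6  -1  -3 ]
r3 -> r3 + 2·r1
  [ 1  -3   0   1 ]
  [ 0   0   0   1 ]
  [ 0   0  -1  -1 ]
r2 ↔ r3
  [ 1  -3   0   1 ]
  [ 0   0  -1  -1 ]
  [ 0   0   0   1 ]
r2 -> -1·r2
  [ 1  -3  0  1 ]
  [ 0   0  1  1 ]
  [ 0   0  0  1 ]
r2 -> r2 − r3
  [ 1  -3  0  1 ]
  [ 0   0  1  0 ]
  [ 0   0  0  1 ]
r1 -> r1 − r3
  [ 1  -3  0  0 ]
  [ 0   0  1  0 ]
  [ 0   0  0  1 ]

-3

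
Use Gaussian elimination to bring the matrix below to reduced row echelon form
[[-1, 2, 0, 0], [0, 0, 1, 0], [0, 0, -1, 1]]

[[1, -2, 0, 0], [0, 0, 1, 0], [0, 0, 0, 1]]

R1 → -1·R1
  [ 1  -2   0  0 ]
  [ 0   0   1  0 ]
  [ 0   0  -1  1 ]
R3 → R3 + R2
  [ 1  -2  0  0 ]
  [ 0   0  1  0 ]
  [ 0   0  0  1 ]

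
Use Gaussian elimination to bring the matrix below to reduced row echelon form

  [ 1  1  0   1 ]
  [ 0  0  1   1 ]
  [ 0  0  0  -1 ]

ρ3 → -1·ρ3
  [ 1  1  0  1 ]
  [ 0  0  1  1 ]
  [ 0  0  0  1 ]
ρ2 → ρ2 − ρ3
  [ 1  1  0  1 ]
  [ 0  0  1  0 ]
  [ 0  0  0  1 ]
ρ1 → ρ1 − ρ3
  [ 1  1  0  0 ]
  [ 0  0  1  0 ]
  [ 0  0  0  1 ]

[[1, 1, 0, 0], [0, 0, 1, 0], [0, 0, 0, 1]]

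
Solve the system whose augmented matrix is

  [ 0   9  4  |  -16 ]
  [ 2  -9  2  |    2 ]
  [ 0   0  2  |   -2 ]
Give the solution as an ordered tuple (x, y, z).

(-4, -4/3, -1)

R1 <-> R2
  [ 2  -9  2  |    2 ]
  [ 0   9  4  |  -16 ]
  [ 0   0  2  |   -2 ]
R1 := 1/2·R1
  [ 1  -9/2  1  |    1 ]
  [ 0     9  4  |  -16 ]
  [ 0     0  2  |   -2 ]
R2 := 1/9·R2
  [ 1  -9/2    1  |      1 ]
  [ 0     1  4/9  |  -16/9 ]
  [ 0     0    2  |     -2 ]
R3 := 1/2·R3
  [ 1  -9/2    1  |      1 ]
  [ 0     1  4/9  |  -16/9 ]
  [ 0     0    1  |     -1 ]
R2 := R2 − 4/9·R3
  [ 1  -9/2  1  |     1 ]
  [ 0     1  0  |  -4/3 ]
  [ 0     0  1  |    -1 ]
R1 := R1 − R3
  [ 1  -9/2  0  |     2 ]
  [ 0     1  0  |  -4/3 ]
  [ 0     0  1  |    -1 ]
R1 := R1 + 9/2·R2
  [ 1  0  0  |    -4 ]
  [ 0  1  0  |  -4/3 ]
  [ 0  0  1  |    -1 ]
Reading off the last column: x = -4, y = -4/3, z = -1.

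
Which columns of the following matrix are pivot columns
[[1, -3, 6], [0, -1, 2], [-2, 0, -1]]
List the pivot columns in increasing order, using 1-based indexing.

1, 2, 3

r3 → r3 + 2·r1
  [ 1  -3   6 ]
  [ 0  -1   2 ]
  [ 0  -6  11 ]
r2 → -1·r2
  [ 1  -3   6 ]
  [ 0   1  -2 ]
  [ 0  -6  11 ]
r3 → r3 + 6·r2
  [ 1  -3   6 ]
  [ 0   1  -2 ]
  [ 0   0  -1 ]
r3 → -1·r3
  [ 1  -3   6 ]
  [ 0   1  -2 ]
  [ 0   0   1 ]
r2 → r2 + 2·r3
  [ 1  -3  6 ]
  [ 0   1  0 ]
  [ 0   0  1 ]
r1 → r1 − 6·r3
  [ 1  -3  0 ]
  [ 0   1  0 ]
  [ 0   0  1 ]
r1 → r1 + 3·r2
  [ 1  0  0 ]
  [ 0  1  0 ]
  [ 0  0  1 ]
Pivot columns are the columns containing a leading 1.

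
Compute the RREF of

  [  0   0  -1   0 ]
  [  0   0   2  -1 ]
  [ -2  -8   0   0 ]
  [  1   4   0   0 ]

[[1, 4, 0, 0], [0, 0, 1, 0], [0, 0, 0, 1], [0, 0, 0, 0]]

R1 ↔ R3
  [ -2  -8   0   0 ]
  [  0   0   2  -1 ]
  [  0   0  -1   0 ]
  [  1   4   0   0 ]
R1 → -1/2·R1
  [ 1  4   0   0 ]
  [ 0  0   2  -1 ]
  [ 0  0  -1   0 ]
  [ 1  4   0   0 ]
R4 → R4 − R1
  [ 1  4   0   0 ]
  [ 0  0   2  -1 ]
  [ 0  0  -1   0 ]
  [ 0  0   0   0 ]
R2 → 1/2·R2
  [ 1  4   0     0 ]
  [ 0  0   1  -1/2 ]
  [ 0  0  -1     0 ]
  [ 0  0   0     0 ]
R3 → R3 + R2
  [ 1  4  0     0 ]
  [ 0  0  1  -1/2 ]
  [ 0  0  0  -1/2 ]
  [ 0  0  0     0 ]
R3 → -2·R3
  [ 1  4  0     0 ]
  [ 0  0  1  -1/2 ]
  [ 0  0  0     1 ]
  [ 0  0  0     0 ]
R2 → R2 + 1/2·R3
  [ 1  4  0  0 ]
  [ 0  0  1  0 ]
  [ 0  0  0  1 ]
  [ 0  0  0  0 ]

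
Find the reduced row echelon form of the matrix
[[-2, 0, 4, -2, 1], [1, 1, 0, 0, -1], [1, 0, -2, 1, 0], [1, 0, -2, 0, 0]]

Multiply r1 by -1/2.
Subtract r1 from r2.
Subtract r1 from r3.
Subtract r1 from r4.
Swap r3 and r4.
Multiply r3 by -1.
Multiply r4 by 2.
Add 1/2 times r4 to r3.
Add 1/2 times r4 to r2.
Add 1/2 times r4 to r1.
Add r3 to r2.
Subtract r3 from r1.

[[1, 0, -2, 0, 0], [0, 1, 2, 0, 0], [0, 0, 0, 1, 0], [0, 0, 0, 0, 1]]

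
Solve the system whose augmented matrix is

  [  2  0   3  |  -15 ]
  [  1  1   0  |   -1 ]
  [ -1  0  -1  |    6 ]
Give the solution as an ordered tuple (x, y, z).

(-3, 2, -3)

Multiply R1 by 1/2.
  [  1  0  3/2  |  -15/2 ]
  [  1  1    0  |     -1 ]
  [ -1  0   -1  |      6 ]
Subtract R1 from R2.
  [  1  0   3/2  |  -15/2 ]
  [  0  1  -3/2  |   13/2 ]
  [ -1  0    -1  |      6 ]
Add R1 to R3.
  [ 1  0   3/2  |  -15/2 ]
  [ 0  1  -3/2  |   13/2 ]
  [ 0  0   1/2  |   -3/2 ]
Multiply R3 by 2.
  [ 1  0   3/2  |  -15/2 ]
  [ 0  1  -3/2  |   13/2 ]
  [ 0  0     1  |     -3 ]
Add 3/2 times R3 to R2.
  [ 1  0  3/2  |  -15/2 ]
  [ 0  1    0  |      2 ]
  [ 0  0    1  |     -3 ]
Subtract 3/2 times R3 from R1.
  [ 1  0  0  |  -3 ]
  [ 0  1  0  |   2 ]
  [ 0  0  1  |  -3 ]
Reading off the last column: x = -3, y = 2, z = -3.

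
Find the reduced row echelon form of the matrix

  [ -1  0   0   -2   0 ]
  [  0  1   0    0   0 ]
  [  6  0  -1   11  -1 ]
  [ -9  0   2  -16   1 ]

R1 ← -1·R1
  [  1  0   0    2   0 ]
  [  0  1   0    0   0 ]
  [  6  0  -1   11  -1 ]
  [ -9  0   2  -16   1 ]
R3 ← R3 − 6·R1
  [  1  0   0    2   0 ]
  [  0  1   0    0   0 ]
  [  0  0  -1   -1  -1 ]
  [ -9  0   2  -16   1 ]
R4 ← R4 + 9·R1
  [ 1  0   0   2   0 ]
  [ 0  1   0   0   0 ]
  [ 0  0  -1  -1  -1 ]
  [ 0  0   2   2   1 ]
R3 ← -1·R3
  [ 1  0  0  2  0 ]
  [ 0  1  0  0  0 ]
  [ 0  0  1  1  1 ]
  [ 0  0  2  2  1 ]
R4 ← R4 − 2·R3
  [ 1  0  0  2   0 ]
  [ 0  1  0  0   0 ]
  [ 0  0  1  1   1 ]
  [ 0  0  0  0  -1 ]
R4 ← -1·R4
  [ 1  0  0  2  0 ]
  [ 0  1  0  0  0 ]
  [ 0  0  1  1  1 ]
  [ 0  0  0  0  1 ]
R3 ← R3 − R4
  [ 1  0  0  2  0 ]
  [ 0  1  0  0  0 ]
  [ 0  0  1  1  0 ]
  [ 0  0  0  0  1 ]

[[1, 0, 0, 2, 0], [0, 1, 0, 0, 0], [0, 0, 1, 1, 0], [0, 0, 0, 0, 1]]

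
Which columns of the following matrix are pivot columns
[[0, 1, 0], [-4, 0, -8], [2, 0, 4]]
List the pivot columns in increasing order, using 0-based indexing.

0, 1

ρ1 <-> ρ2
  [ -4  0  -8 ]
  [  0  1   0 ]
  [  2  0   4 ]
ρ1 → -1/4·ρ1
  [ 1  0  2 ]
  [ 0  1  0 ]
  [ 2  0  4 ]
ρ3 → ρ3 − 2·ρ1
  [ 1  0  2 ]
  [ 0  1  0 ]
  [ 0  0  0 ]
Pivot columns are the columns containing a leading 1.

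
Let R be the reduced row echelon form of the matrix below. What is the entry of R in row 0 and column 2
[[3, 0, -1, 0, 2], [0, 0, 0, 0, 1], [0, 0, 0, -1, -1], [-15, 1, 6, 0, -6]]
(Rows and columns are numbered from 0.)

-1/3

r1 ← 1/3·r1
  [   1  0  -1/3   0  2/3 ]
  [   0  0     0   0    1 ]
  [   0  0     0  -1   -1 ]
  [ -15  1     6   0   -6 ]
r4 ← r4 + 15·r1
  [ 1  0  -1/3   0  2/3 ]
  [ 0  0     0   0    1 ]
  [ 0  0     0  -1   -1 ]
  [ 0  1     1   0    4 ]
r2 <-> r4
  [ 1  0  -1/3   0  2/3 ]
  [ 0  1     1   0    4 ]
  [ 0  0     0  -1   -1 ]
  [ 0  0     0   0    1 ]
r3 ← -1·r3
  [ 1  0  -1/3  0  2/3 ]
  [ 0  1     1  0    4 ]
  [ 0  0     0  1    1 ]
  [ 0  0     0  0    1 ]
r3 ← r3 − r4
  [ 1  0  -1/3  0  2/3 ]
  [ 0  1     1  0    4 ]
  [ 0  0     0  1    0 ]
  [ 0  0     0  0    1 ]
r2 ← r2 − 4·r4
  [ 1  0  -1/3  0  2/3 ]
  [ 0  1     1  0    0 ]
  [ 0  0     0  1    0 ]
  [ 0  0     0  0    1 ]
r1 ← r1 − 2/3·r4
  [ 1  0  -1/3  0  0 ]
  [ 0  1     1  0  0 ]
  [ 0  0     0  1  0 ]
  [ 0  0     0  0  1 ]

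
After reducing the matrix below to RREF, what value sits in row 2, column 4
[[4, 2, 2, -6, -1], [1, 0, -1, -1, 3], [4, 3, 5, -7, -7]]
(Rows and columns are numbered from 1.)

Multiply R1 by 1/4.
  [ 1  1/2  1/2  -3/2  -1/4 ]
  [ 1    0   -1    -1     3 ]
  [ 4    3    5    -7    -7 ]
Subtract R1 from R2.
  [ 1   1/2   1/2  -3/2  -1/4 ]
  [ 0  -1/2  -3/2   1/2  13/4 ]
  [ 4     3     5    -7    -7 ]
Subtract 4 times R1 from R3.
  [ 1   1/2   1/2  -3/2  -1/4 ]
  [ 0  -1/2  -3/2   1/2  13/4 ]
  [ 0     1     3    -1    -6 ]
Multiply R2 by -2.
  [ 1  1/2  1/2  -3/2   -1/4 ]
  [ 0    1    3    -1  -13/2 ]
  [ 0    1    3    -1     -6 ]
Subtract R2 from R3.
  [ 1  1/2  1/2  -3/2   -1/4 ]
  [ 0    1    3    -1  -13/2 ]
  [ 0    0    0     0    1/2 ]
Multiply R3 by 2.
  [ 1  1/2  1/2  -3/2   -1/4 ]
  [ 0    1    3    -1  -13/2 ]
  [ 0    0    0     0      1 ]
Add 13/2 times R3 to R2.
  [ 1  1/2  1/2  -3/2  -1/4 ]
  [ 0    1    3    -1     0 ]
  [ 0    0    0     0     1 ]
Add 1/4 times R3 to R1.
  [ 1  1/2  1/2  -3/2  0 ]
  [ 0    1    3    -1  0 ]
  [ 0    0    0     0  1 ]
Subtract 1/2 times R2 from R1.
  [ 1  0  -1  -1  0 ]
  [ 0  1   3  -1  0 ]
  [ 0  0   0   0  1 ]

-1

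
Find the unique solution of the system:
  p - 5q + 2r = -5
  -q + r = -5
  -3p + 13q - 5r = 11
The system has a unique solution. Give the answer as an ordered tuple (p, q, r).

Form the augmented matrix and row-reduce:
  [  1  -5   2  |  -5 ]
  [  0  -1   1  |  -5 ]
  [ -3  13  -5  |  11 ]
Add 3 times r1 to r3.
  [ 1  -5  2  |  -5 ]
  [ 0  -1  1  |  -5 ]
  [ 0  -2  1  |  -4 ]
Multiply r2 by -1.
  [ 1  -5   2  |  -5 ]
  [ 0   1  -1  |   5 ]
  [ 0  -2   1  |  -4 ]
Add 2 times r2 to r3.
  [ 1  -5   2  |  -5 ]
  [ 0   1  -1  |   5 ]
  [ 0   0  -1  |   6 ]
Multiply r3 by -1.
  [ 1  -5   2  |  -5 ]
  [ 0   1  -1  |   5 ]
  [ 0   0   1  |  -6 ]
Add r3 to r2.
  [ 1  -5  2  |  -5 ]
  [ 0   1  0  |  -1 ]
  [ 0   0  1  |  -6 ]
Subtract 2 times r3 from r1.
  [ 1  -5  0  |   7 ]
  [ 0   1  0  |  -1 ]
  [ 0   0  1  |  -6 ]
Add 5 times r2 to r1.
  [ 1  0  0  |   2 ]
  [ 0  1  0  |  -1 ]
  [ 0  0  1  |  -6 ]
Reading off the last column: p = 2, q = -1, r = -6.

(2, -1, -6)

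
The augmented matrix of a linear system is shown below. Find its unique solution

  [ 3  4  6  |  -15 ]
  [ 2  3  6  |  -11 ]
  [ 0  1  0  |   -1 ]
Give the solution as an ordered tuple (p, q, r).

R1 := 1/3·R1
  [ 1  4/3  2  |   -5 ]
  [ 2    3  6  |  -11 ]
  [ 0    1  0  |   -1 ]
R2 := R2 − 2·R1
  [ 1  4/3  2  |  -5 ]
  [ 0  1/3  2  |  -1 ]
  [ 0    1  0  |  -1 ]
R2 := 3·R2
  [ 1  4/3  2  |  -5 ]
  [ 0    1  6  |  -3 ]
  [ 0    1  0  |  -1 ]
R3 := R3 − R2
  [ 1  4/3   2  |  -5 ]
  [ 0    1   6  |  -3 ]
  [ 0    0  -6  |   2 ]
R3 := -1/6·R3
  [ 1  4/3  2  |    -5 ]
  [ 0    1  6  |    -3 ]
  [ 0    0  1  |  -1/3 ]
R2 := R2 − 6·R3
  [ 1  4/3  2  |    -5 ]
  [ 0    1  0  |    -1 ]
  [ 0    0  1  |  -1/3 ]
R1 := R1 − 2·R3
  [ 1  4/3  0  |  -13/3 ]
  [ 0    1  0  |     -1 ]
  [ 0    0  1  |   -1/3 ]
R1 := R1 − 4/3·R2
  [ 1  0  0  |    -3 ]
  [ 0  1  0  |    -1 ]
  [ 0  0  1  |  -1/3 ]
Reading off the last column: p = -3, q = -1, r = -1/3.

(-3, -1, -1/3)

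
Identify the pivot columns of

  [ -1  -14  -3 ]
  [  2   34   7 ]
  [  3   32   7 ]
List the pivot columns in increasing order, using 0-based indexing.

0, 1, 2

ρ1 ← -1·ρ1
  [ 1  14  3 ]
  [ 2  34  7 ]
  [ 3  32  7 ]
ρ2 ← ρ2 − 2·ρ1
  [ 1  14  3 ]
  [ 0   6  1 ]
  [ 3  32  7 ]
ρ3 ← ρ3 − 3·ρ1
  [ 1   14   3 ]
  [ 0    6   1 ]
  [ 0  -10  -2 ]
ρ2 ← 1/6·ρ2
  [ 1   14    3 ]
  [ 0    1  1/6 ]
  [ 0  -10   -2 ]
ρ3 ← ρ3 + 10·ρ2
  [ 1  14     3 ]
  [ 0   1   1/6 ]
  [ 0   0  -1/3 ]
ρ3 ← -3·ρ3
  [ 1  14    3 ]
  [ 0   1  1/6 ]
  [ 0   0    1 ]
ρ2 ← ρ2 − 1/6·ρ3
  [ 1  14  3 ]
  [ 0   1  0 ]
  [ 0   0  1 ]
ρ1 ← ρ1 − 3·ρ3
  [ 1  14  0 ]
  [ 0   1  0 ]
  [ 0   0  1 ]
ρ1 ← ρ1 − 14·ρ2
  [ 1  0  0 ]
  [ 0  1  0 ]
  [ 0  0  1 ]
Pivot columns are the columns containing a leading 1.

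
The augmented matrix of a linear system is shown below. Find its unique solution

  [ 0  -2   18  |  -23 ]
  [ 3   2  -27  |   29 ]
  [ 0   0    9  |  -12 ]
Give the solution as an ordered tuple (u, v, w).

R1 <-> R2
  [ 3   2  -27  |   29 ]
  [ 0  -2   18  |  -23 ]
  [ 0   0    9  |  -12 ]
R1 := 1/3·R1
  [ 1  2/3  -9  |  29/3 ]
  [ 0   -2  18  |   -23 ]
  [ 0    0   9  |   -12 ]
R2 := -1/2·R2
  [ 1  2/3  -9  |  29/3 ]
  [ 0    1  -9  |  23/2 ]
  [ 0    0   9  |   -12 ]
R3 := 1/9·R3
  [ 1  2/3  -9  |  29/3 ]
  [ 0    1  -9  |  23/2 ]
  [ 0    0   1  |  -4/3 ]
R2 := R2 + 9·R3
  [ 1  2/3  -9  |  29/3 ]
  [ 0    1   0  |  -1/2 ]
  [ 0    0   1  |  -4/3 ]
R1 := R1 + 9·R3
  [ 1  2/3  0  |  -7/3 ]
  [ 0    1  0  |  -1/2 ]
  [ 0    0  1  |  -4/3 ]
R1 := R1 − 2/3·R2
  [ 1  0  0  |    -2 ]
  [ 0  1  0  |  -1/2 ]
  [ 0  0  1  |  -4/3 ]
Reading off the last column: u = -2, v = -1/2, w = -4/3.

(-2, -1/2, -4/3)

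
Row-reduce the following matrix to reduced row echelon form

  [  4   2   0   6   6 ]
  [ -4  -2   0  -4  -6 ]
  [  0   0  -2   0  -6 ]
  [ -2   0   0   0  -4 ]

r1 → 1/4·r1
  [  1  1/2   0  3/2  3/2 ]
  [ -4   -2   0   -4   -6 ]
  [  0    0  -2    0   -6 ]
  [ -2    0   0    0   -4 ]
r2 → r2 + 4·r1
  [  1  1/2   0  3/2  3/2 ]
  [  0    0   0    2    0 ]
  [  0    0  -2    0   -6 ]
  [ -2    0   0    0   -4 ]
r4 → r4 + 2·r1
  [ 1  1/2   0  3/2  3/2 ]
  [ 0    0   0    2    0 ]
  [ 0    0  -2    0   -6 ]
  [ 0    1   0    3   -1 ]
r2 <-> r4
  [ 1  1/2   0  3/2  3/2 ]
  [ 0    1   0    3   -1 ]
  [ 0    0  -2    0   -6 ]
  [ 0    0   0    2    0 ]
r3 → -1/2·r3
  [ 1  1/2  0  3/2  3/2 ]
  [ 0    1  0    3   -1 ]
  [ 0    0  1    0    3 ]
  [ 0    0  0    2    0 ]
r4 → 1/2·r4
  [ 1  1/2  0  3/2  3/2 ]
  [ 0    1  0    3   -1 ]
  [ 0    0  1    0    3 ]
  [ 0    0  0    1    0 ]
r2 → r2 − 3·r4
  [ 1  1/2  0  3/2  3/2 ]
  [ 0    1  0    0   -1 ]
  [ 0    0  1    0    3 ]
  [ 0    0  0    1    0 ]
r1 → r1 − 3/2·r4
  [ 1  1/2  0  0  3/2 ]
  [ 0    1  0  0   -1 ]
  [ 0    0  1  0    3 ]
  [ 0    0  0  1    0 ]
r1 → r1 − 1/2·r2
  [ 1  0  0  0   2 ]
  [ 0  1  0  0  -1 ]
  [ 0  0  1  0   3 ]
  [ 0  0  0  1   0 ]

[[1, 0, 0, 0, 2], [0, 1, 0, 0, -1], [0, 0, 1, 0, 3], [0, 0, 0, 1, 0]]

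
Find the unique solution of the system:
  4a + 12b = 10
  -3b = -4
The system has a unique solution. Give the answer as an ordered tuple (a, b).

(-3/2, 4/3)

Form the augmented matrix and row-reduce:
  [ 4  12  |  10 ]
  [ 0  -3  |  -4 ]
R1 -> 1/4·R1
  [ 1   3  |  5/2 ]
  [ 0  -3  |   -4 ]
R2 -> -1/3·R2
  [ 1  3  |  5/2 ]
  [ 0  1  |  4/3 ]
R1 -> R1 − 3·R2
  [ 1  0  |  -3/2 ]
  [ 0  1  |   4/3 ]
Reading off the last column: a = -3/2, b = 4/3.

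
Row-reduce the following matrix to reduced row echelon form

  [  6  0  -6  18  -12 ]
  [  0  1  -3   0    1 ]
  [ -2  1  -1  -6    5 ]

[[1, 0, -1, 3, -2], [0, 1, -3, 0, 1], [0, 0, 0, 0, 0]]

R1 → 1/6·R1
  [  1  0  -1   3  -2 ]
  [  0  1  -3   0   1 ]
  [ -2  1  -1  -6   5 ]
R3 → R3 + 2·R1
  [ 1  0  -1  3  -2 ]
  [ 0  1  -3  0   1 ]
  [ 0  1  -3  0   1 ]
R3 → R3 − R2
  [ 1  0  -1  3  -2 ]
  [ 0  1  -3  0   1 ]
  [ 0  0   0  0   0 ]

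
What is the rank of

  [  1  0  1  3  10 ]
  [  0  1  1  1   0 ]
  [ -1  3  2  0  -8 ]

rank = 3

r3 -> r3 + r1
  [ 1  0  1  3  10 ]
  [ 0  1  1  1   0 ]
  [ 0  3  3  3   2 ]
r3 -> r3 − 3·r2
  [ 1  0  1  3  10 ]
  [ 0  1  1  1   0 ]
  [ 0  0  0  0   2 ]
r3 -> 1/2·r3
  [ 1  0  1  3  10 ]
  [ 0  1  1  1   0 ]
  [ 0  0  0  0   1 ]
r1 -> r1 − 10·r3
  [ 1  0  1  3  0 ]
  [ 0  1  1  1  0 ]
  [ 0  0  0  0  1 ]
The reduced form has 3 nonzero rows.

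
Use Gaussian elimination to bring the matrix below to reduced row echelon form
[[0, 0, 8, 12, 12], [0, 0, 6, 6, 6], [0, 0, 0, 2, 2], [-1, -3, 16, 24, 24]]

[[1, 3, 0, 0, 0], [0, 0, 1, 0, 0], [0, 0, 0, 1, 1], [0, 0, 0, 0, 0]]

Swap ρ1 and ρ4.
  [ -1  -3  16  24  24 ]
  [  0   0   6   6   6 ]
  [  0   0   0   2   2 ]
  [  0   0   8  12  12 ]
Multiply ρ1 by -1.
  [ 1  3  -16  -24  -24 ]
  [ 0  0    6    6    6 ]
  [ 0  0    0    2    2 ]
  [ 0  0    8   12   12 ]
Multiply ρ2 by 1/6.
  [ 1  3  -16  -24  -24 ]
  [ 0  0    1    1    1 ]
  [ 0  0    0    2    2 ]
  [ 0  0    8   12   12 ]
Subtract 8 times ρ2 from ρ4.
  [ 1  3  -16  -24  -24 ]
  [ 0  0    1    1    1 ]
  [ 0  0    0    2    2 ]
  [ 0  0    0    4    4 ]
Multiply ρ3 by 1/2.
  [ 1  3  -16  -24  -24 ]
  [ 0  0    1    1    1 ]
  [ 0  0    0    1    1 ]
  [ 0  0    0    4    4 ]
Subtract 4 times ρ3 from ρ4.
  [ 1  3  -16  -24  -24 ]
  [ 0  0    1    1    1 ]
  [ 0  0    0    1    1 ]
  [ 0  0    0    0    0 ]
Subtract ρ3 from ρ2.
  [ 1  3  -16  -24  -24 ]
  [ 0  0    1    0    0 ]
  [ 0  0    0    1    1 ]
  [ 0  0    0    0    0 ]
Add 24 times ρ3 to ρ1.
  [ 1  3  -16  0  0 ]
  [ 0  0    1  0  0 ]
  [ 0  0    0  1  1 ]
  [ 0  0    0  0  0 ]
Add 16 times ρ2 to ρ1.
  [ 1  3  0  0  0 ]
  [ 0  0  1  0  0 ]
  [ 0  0  0  1  1 ]
  [ 0  0  0  0  0 ]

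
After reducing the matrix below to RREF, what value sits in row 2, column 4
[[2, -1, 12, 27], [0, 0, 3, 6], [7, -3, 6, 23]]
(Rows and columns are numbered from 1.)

1

Multiply r1 by 1/2.
  [ 1  -1/2  6  27/2 ]
  [ 0     0  3     6 ]
  [ 7    -3  6    23 ]
Subtract 7 times r1 from r3.
  [ 1  -1/2    6    27/2 ]
  [ 0     0    3       6 ]
  [ 0   1/2  -36  -143/2 ]
Swap r2 and r3.
  [ 1  -1/2    6    27/2 ]
  [ 0   1/2  -36  -143/2 ]
  [ 0     0    3       6 ]
Multiply r2 by 2.
  [ 1  -1/2    6  27/2 ]
  [ 0     1  -72  -143 ]
  [ 0     0    3     6 ]
Multiply r3 by 1/3.
  [ 1  -1/2    6  27/2 ]
  [ 0     1  -72  -143 ]
  [ 0     0    1     2 ]
Add 72 times r3 to r2.
  [ 1  -1/2  6  27/2 ]
  [ 0     1  0     1 ]
  [ 0     0  1     2 ]
Subtract 6 times r3 from r1.
  [ 1  -1/2  0  3/2 ]
  [ 0     1  0    1 ]
  [ 0     0  1    2 ]
Add 1/2 times r2 to r1.
  [ 1  0  0  2 ]
  [ 0  1  0  1 ]
  [ 0  0  1  2 ]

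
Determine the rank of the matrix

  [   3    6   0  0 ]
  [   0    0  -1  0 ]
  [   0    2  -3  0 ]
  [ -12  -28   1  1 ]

R1 := 1/3·R1
  [   1    2   0  0 ]
  [   0    0  -1  0 ]
  [   0    2  -3  0 ]
  [ -12  -28   1  1 ]
R4 := R4 + 12·R1
  [ 1   2   0  0 ]
  [ 0   0  -1  0 ]
  [ 0   2  -3  0 ]
  [ 0  -4   1  1 ]
R2 ↔ R3
  [ 1   2   0  0 ]
  [ 0   2  -3  0 ]
  [ 0   0  -1  0 ]
  [ 0  -4   1  1 ]
R2 := 1/2·R2
  [ 1   2     0  0 ]
  [ 0   1  -3/2  0 ]
  [ 0   0    -1  0 ]
  [ 0  -4     1  1 ]
R4 := R4 + 4·R2
  [ 1  2     0  0 ]
  [ 0  1  -3/2  0 ]
  [ 0  0    -1  0 ]
  [ 0  0    -5  1 ]
R3 := -1·R3
  [ 1  2     0  0 ]
  [ 0  1  -3/2  0 ]
  [ 0  0     1  0 ]
  [ 0  0    -5  1 ]
R4 := R4 + 5·R3
  [ 1  2     0  0 ]
  [ 0  1  -3/2  0 ]
  [ 0  0     1  0 ]
  [ 0  0     0  1 ]
R2 := R2 + 3/2·R3
  [ 1  2  0  0 ]
  [ 0  1  0  0 ]
  [ 0  0  1  0 ]
  [ 0  0  0  1 ]
R1 := R1 − 2·R2
  [ 1  0  0  0 ]
  [ 0  1  0  0 ]
  [ 0  0  1  0 ]
  [ 0  0  0  1 ]
The reduced form has 4 nonzero rows.

rank = 4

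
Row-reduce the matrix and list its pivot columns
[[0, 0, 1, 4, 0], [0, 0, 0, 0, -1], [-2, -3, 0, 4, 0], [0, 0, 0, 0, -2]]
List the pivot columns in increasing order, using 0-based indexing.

R1 <=> R3
  [ -2  -3  0  4   0 ]
  [  0   0  0  0  -1 ]
  [  0   0  1  4   0 ]
  [  0   0  0  0  -2 ]
R1 := -1/2·R1
  [ 1  3/2  0  -2   0 ]
  [ 0    0  0   0  -1 ]
  [ 0    0  1   4   0 ]
  [ 0    0  0   0  -2 ]
R2 <=> R3
  [ 1  3/2  0  -2   0 ]
  [ 0    0  1   4   0 ]
  [ 0    0  0   0  -1 ]
  [ 0    0  0   0  -2 ]
R3 := -1·R3
  [ 1  3/2  0  -2   0 ]
  [ 0    0  1   4   0 ]
  [ 0    0  0   0   1 ]
  [ 0    0  0   0  -2 ]
R4 := R4 + 2·R3
  [ 1  3/2  0  -2  0 ]
  [ 0    0  1   4  0 ]
  [ 0    0  0   0  1 ]
  [ 0    0  0   0  0 ]
Pivot columns are the columns containing a leading 1.

0, 2, 4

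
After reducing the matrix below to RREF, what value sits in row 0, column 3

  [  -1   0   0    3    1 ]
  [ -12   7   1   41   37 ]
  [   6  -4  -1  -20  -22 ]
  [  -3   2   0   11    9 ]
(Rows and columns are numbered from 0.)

Multiply R1 by -1.
Add 12 times R1 to R2.
Subtract 6 times R1 from R3.
Add 3 times R1 to R4.
Multiply R2 by 1/7.
Add 4 times R2 to R3.
Subtract 2 times R2 from R4.
Multiply R3 by -7/3.
Add 2/7 times R3 to R4.
Subtract 1/7 times R3 from R2.

-3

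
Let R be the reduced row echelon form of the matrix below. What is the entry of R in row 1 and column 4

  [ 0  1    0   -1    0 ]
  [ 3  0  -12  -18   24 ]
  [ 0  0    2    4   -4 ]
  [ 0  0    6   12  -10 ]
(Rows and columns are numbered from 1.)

2

r1 <-> r2
r1 -> 1/3·r1
r3 -> 1/2·r3
r4 -> r4 − 6·r3
r4 -> 1/2·r4
r3 -> r3 + 2·r4
r1 -> r1 − 8·r4
r1 -> r1 + 4·r3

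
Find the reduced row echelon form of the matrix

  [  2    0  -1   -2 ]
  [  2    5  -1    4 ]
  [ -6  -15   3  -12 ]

[[1, 0, -1/2, -1], [0, 1, 0, 6/5], [0, 0, 0, 0]]

R1 ← 1/2·R1
  [  1    0  -1/2   -1 ]
  [  2    5    -1    4 ]
  [ -6  -15     3  -12 ]
R2 ← R2 − 2·R1
  [  1    0  -1/2   -1 ]
  [  0    5     0    6 ]
  [ -6  -15     3  -12 ]
R3 ← R3 + 6·R1
  [ 1    0  -1/2   -1 ]
  [ 0    5     0    6 ]
  [ 0  -15     0  -18 ]
R2 ← 1/5·R2
  [ 1    0  -1/2   -1 ]
  [ 0    1     0  6/5 ]
  [ 0  -15     0  -18 ]
R3 ← R3 + 15·R2
  [ 1  0  -1/2   -1 ]
  [ 0  1     0  6/5 ]
  [ 0  0     0    0 ]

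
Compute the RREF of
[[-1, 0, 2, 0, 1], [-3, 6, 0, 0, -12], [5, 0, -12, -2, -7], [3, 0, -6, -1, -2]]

R1 ← -1·R1
  [  1  0   -2   0   -1 ]
  [ -3  6    0   0  -12 ]
  [  5  0  -12  -2   -7 ]
  [  3  0   -6  -1   -2 ]
R2 ← R2 + 3·R1
  [ 1  0   -2   0   -1 ]
  [ 0  6   -6   0  -15 ]
  [ 5  0  -12  -2   -7 ]
  [ 3  0   -6  -1   -2 ]
R3 ← R3 − 5·R1
  [ 1  0  -2   0   -1 ]
  [ 0  6  -6   0  -15 ]
  [ 0  0  -2  -2   -2 ]
  [ 3  0  -6  -1   -2 ]
R4 ← R4 − 3·R1
  [ 1  0  -2   0   -1 ]
  [ 0  6  -6   0  -15 ]
  [ 0  0  -2  -2   -2 ]
  [ 0  0   0  -1    1 ]
R2 ← 1/6·R2
  [ 1  0  -2   0    -1 ]
  [ 0  1  -1   0  -5/2 ]
  [ 0  0  -2  -2    -2 ]
  [ 0  0   0  -1     1 ]
R3 ← -1/2·R3
  [ 1  0  -2   0    -1 ]
  [ 0  1  -1   0  -5/2 ]
  [ 0  0   1   1     1 ]
  [ 0  0   0  -1     1 ]
R4 ← -1·R4
  [ 1  0  -2  0    -1 ]
  [ 0  1  -1  0  -5/2 ]
  [ 0  0   1  1     1 ]
  [ 0  0   0  1    -1 ]
R3 ← R3 − R4
  [ 1  0  -2  0    -1 ]
  [ 0  1  -1  0  -5/2 ]
  [ 0  0   1  0     2 ]
  [ 0  0   0  1    -1 ]
R2 ← R2 + R3
  [ 1  0  -2  0    -1 ]
  [ 0  1   0  0  -1/2 ]
  [ 0  0   1  0     2 ]
  [ 0  0   0  1    -1 ]
R1 ← R1 + 2·R3
  [ 1  0  0  0     3 ]
  [ 0  1  0  0  -1/2 ]
  [ 0  0  1  0     2 ]
  [ 0  0  0  1    -1 ]

[[1, 0, 0, 0, 3], [0, 1, 0, 0, -1/2], [0, 0, 1, 0, 2], [0, 0, 0, 1, -1]]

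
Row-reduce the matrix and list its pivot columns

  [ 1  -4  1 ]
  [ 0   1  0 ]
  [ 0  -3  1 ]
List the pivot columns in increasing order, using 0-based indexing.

r3 := r3 + 3·r2
  [ 1  -4  1 ]
  [ 0   1  0 ]
  [ 0   0  1 ]
r1 := r1 − r3
  [ 1  -4  0 ]
  [ 0   1  0 ]
  [ 0   0  1 ]
r1 := r1 + 4·r2
  [ 1  0  0 ]
  [ 0  1  0 ]
  [ 0  0  1 ]
Pivot columns are the columns containing a leading 1.

0, 1, 2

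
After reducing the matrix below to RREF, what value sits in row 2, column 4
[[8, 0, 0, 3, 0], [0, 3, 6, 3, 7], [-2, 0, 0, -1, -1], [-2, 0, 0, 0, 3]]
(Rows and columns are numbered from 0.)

4

ρ1 -> 1/8·ρ1
ρ3 -> ρ3 + 2·ρ1
ρ4 -> ρ4 + 2·ρ1
ρ2 -> 1/3·ρ2
ρ3 -> -4·ρ3
ρ4 -> ρ4 − 3/4·ρ3
ρ2 -> ρ2 − ρ3
ρ1 -> ρ1 − 3/8·ρ3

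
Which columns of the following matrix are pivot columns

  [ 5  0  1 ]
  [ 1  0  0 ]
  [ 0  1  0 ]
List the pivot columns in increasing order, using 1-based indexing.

1, 2, 3

R1 -> 1/5·R1
  [ 1  0  1/5 ]
  [ 1  0    0 ]
  [ 0  1    0 ]
R2 -> R2 − R1
  [ 1  0   1/5 ]
  [ 0  0  -1/5 ]
  [ 0  1     0 ]
R2 <-> R3
  [ 1  0   1/5 ]
  [ 0  1     0 ]
  [ 0  0  -1/5 ]
R3 -> -5·R3
  [ 1  0  1/5 ]
  [ 0  1    0 ]
  [ 0  0    1 ]
R1 -> R1 − 1/5·R3
  [ 1  0  0 ]
  [ 0  1  0 ]
  [ 0  0  1 ]
Pivot columns are the columns containing a leading 1.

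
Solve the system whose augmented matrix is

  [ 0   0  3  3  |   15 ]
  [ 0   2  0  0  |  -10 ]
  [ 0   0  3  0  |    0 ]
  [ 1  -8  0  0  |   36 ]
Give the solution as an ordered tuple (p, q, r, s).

r1 <-> r4
  [ 1  -8  0  0  |   36 ]
  [ 0   2  0  0  |  -10 ]
  [ 0   0  3  0  |    0 ]
  [ 0   0  3  3  |   15 ]
r2 → 1/2·r2
  [ 1  -8  0  0  |  36 ]
  [ 0   1  0  0  |  -5 ]
  [ 0   0  3  0  |   0 ]
  [ 0   0  3  3  |  15 ]
r3 → 1/3·r3
  [ 1  -8  0  0  |  36 ]
  [ 0   1  0  0  |  -5 ]
  [ 0   0  1  0  |   0 ]
  [ 0   0  3  3  |  15 ]
r4 → r4 − 3·r3
  [ 1  -8  0  0  |  36 ]
  [ 0   1  0  0  |  -5 ]
  [ 0   0  1  0  |   0 ]
  [ 0   0  0  3  |  15 ]
r4 → 1/3·r4
  [ 1  -8  0  0  |  36 ]
  [ 0   1  0  0  |  -5 ]
  [ 0   0  1  0  |   0 ]
  [ 0   0  0  1  |   5 ]
r1 → r1 + 8·r2
  [ 1  0  0  0  |  -4 ]
  [ 0  1  0  0  |  -5 ]
  [ 0  0  1  0  |   0 ]
  [ 0  0  0  1  |   5 ]
Reading off the last column: p = -4, q = -5, r = 0, s = 5.

(-4, -5, 0, 5)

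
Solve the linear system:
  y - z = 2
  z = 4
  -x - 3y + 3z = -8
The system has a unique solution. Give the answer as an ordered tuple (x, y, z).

Form the augmented matrix and row-reduce:
  [  0   1  -1  |   2 ]
  [  0   0   1  |   4 ]
  [ -1  -3   3  |  -8 ]
R1 ↔ R3
R1 := -1·R1
R2 ↔ R3
R2 := R2 + R3
R1 := R1 + 3·R3
R1 := R1 − 3·R2
Reading off the last column: x = 2, y = 6, z = 4.

(2, 6, 4)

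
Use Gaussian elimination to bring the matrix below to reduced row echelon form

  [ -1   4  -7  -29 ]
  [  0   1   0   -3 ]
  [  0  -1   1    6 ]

[[1, 0, 0, -4], [0, 1, 0, -3], [0, 0, 1, 3]]

R1 → -1·R1
  [ 1  -4  7  29 ]
  [ 0   1  0  -3 ]
  [ 0  -1  1   6 ]
R3 → R3 + R2
  [ 1  -4  7  29 ]
  [ 0   1  0  -3 ]
  [ 0   0  1   3 ]
R1 → R1 − 7·R3
  [ 1  -4  0   8 ]
  [ 0   1  0  -3 ]
  [ 0   0  1   3 ]
R1 → R1 + 4·R2
  [ 1  0  0  -4 ]
  [ 0  1  0  -3 ]
  [ 0  0  1   3 ]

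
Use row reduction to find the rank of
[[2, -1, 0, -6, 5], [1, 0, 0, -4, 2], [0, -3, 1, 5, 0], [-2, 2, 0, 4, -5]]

rank = 4

R1 → 1/2·R1
  [  1  -1/2  0  -3  5/2 ]
  [  1     0  0  -4    2 ]
  [  0    -3  1   5    0 ]
  [ -2     2  0   4   -5 ]
R2 → R2 − R1
  [  1  -1/2  0  -3   5/2 ]
  [  0   1/2  0  -1  -1/2 ]
  [  0    -3  1   5     0 ]
  [ -2     2  0   4    -5 ]
R4 → R4 + 2·R1
  [ 1  -1/2  0  -3   5/2 ]
  [ 0   1/2  0  -1  -1/2 ]
  [ 0    -3  1   5     0 ]
  [ 0     1  0  -2     0 ]
R2 → 2·R2
  [ 1  -1/2  0  -3  5/2 ]
  [ 0     1  0  -2   -1 ]
  [ 0    -3  1   5    0 ]
  [ 0     1  0  -2    0 ]
R3 → R3 + 3·R2
  [ 1  -1/2  0  -3  5/2 ]
  [ 0     1  0  -2   -1 ]
  [ 0     0  1  -1   -3 ]
  [ 0     1  0  -2    0 ]
R4 → R4 − R2
  [ 1  -1/2  0  -3  5/2 ]
  [ 0     1  0  -2   -1 ]
  [ 0     0  1  -1   -3 ]
  [ 0     0  0   0    1 ]
R3 → R3 + 3·R4
  [ 1  -1/2  0  -3  5/2 ]
  [ 0     1  0  -2   -1 ]
  [ 0     0  1  -1    0 ]
  [ 0     0  0   0    1 ]
R2 → R2 + R4
  [ 1  -1/2  0  -3  5/2 ]
  [ 0     1  0  -2    0 ]
  [ 0     0  1  -1    0 ]
  [ 0     0  0   0    1 ]
R1 → R1 − 5/2·R4
  [ 1  -1/2  0  -3  0 ]
  [ 0     1  0  -2  0 ]
  [ 0     0  1  -1  0 ]
  [ 0     0  0   0  1 ]
R1 → R1 + 1/2·R2
  [ 1  0  0  -4  0 ]
  [ 0  1  0  -2  0 ]
  [ 0  0  1  -1  0 ]
  [ 0  0  0   0  1 ]
The reduced form has 4 nonzero rows.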